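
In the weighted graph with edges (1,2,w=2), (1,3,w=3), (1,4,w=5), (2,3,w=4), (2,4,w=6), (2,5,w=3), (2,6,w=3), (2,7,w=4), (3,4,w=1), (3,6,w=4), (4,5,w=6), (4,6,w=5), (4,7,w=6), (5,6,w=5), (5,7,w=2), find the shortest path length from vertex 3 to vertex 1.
3 (path: 3 -> 1; weights 3 = 3)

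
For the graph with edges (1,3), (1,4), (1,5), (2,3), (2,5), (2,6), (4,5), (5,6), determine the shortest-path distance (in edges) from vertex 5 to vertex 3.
2 (path: 5 -> 2 -> 3, 2 edges)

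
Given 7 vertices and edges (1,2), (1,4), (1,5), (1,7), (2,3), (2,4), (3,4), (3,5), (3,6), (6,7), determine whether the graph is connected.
Yes (BFS from 1 visits [1, 2, 4, 5, 7, 3, 6] — all 7 vertices reached)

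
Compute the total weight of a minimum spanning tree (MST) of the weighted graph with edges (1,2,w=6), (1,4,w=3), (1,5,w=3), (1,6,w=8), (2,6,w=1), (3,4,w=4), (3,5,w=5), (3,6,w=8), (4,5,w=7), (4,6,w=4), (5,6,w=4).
15 (MST edges: (1,4,w=3), (1,5,w=3), (2,6,w=1), (3,4,w=4), (4,6,w=4); sum of weights 3 + 3 + 1 + 4 + 4 = 15)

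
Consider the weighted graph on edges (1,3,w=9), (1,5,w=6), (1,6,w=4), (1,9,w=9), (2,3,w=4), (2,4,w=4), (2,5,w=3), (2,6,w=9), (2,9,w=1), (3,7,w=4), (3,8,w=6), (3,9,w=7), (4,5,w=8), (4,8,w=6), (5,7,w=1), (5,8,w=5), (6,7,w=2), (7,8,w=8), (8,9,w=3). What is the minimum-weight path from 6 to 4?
10 (path: 6 -> 7 -> 5 -> 2 -> 4; weights 2 + 1 + 3 + 4 = 10)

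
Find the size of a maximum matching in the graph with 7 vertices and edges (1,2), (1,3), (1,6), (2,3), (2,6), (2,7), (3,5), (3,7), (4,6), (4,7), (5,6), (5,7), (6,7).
3 (matching: (1,6), (2,7), (3,5); upper bound floor(n/2) = floor(7/2) = 3)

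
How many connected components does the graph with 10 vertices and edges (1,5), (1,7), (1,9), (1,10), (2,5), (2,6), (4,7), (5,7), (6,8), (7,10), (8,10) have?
2 (components: {1, 2, 4, 5, 6, 7, 8, 9, 10}, {3})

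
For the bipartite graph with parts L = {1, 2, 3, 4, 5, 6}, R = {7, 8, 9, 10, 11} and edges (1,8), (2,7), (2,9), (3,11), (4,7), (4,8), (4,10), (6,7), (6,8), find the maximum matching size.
5 (matching: (1,8), (2,9), (3,11), (4,10), (6,7); upper bound min(|L|,|R|) = min(6,5) = 5)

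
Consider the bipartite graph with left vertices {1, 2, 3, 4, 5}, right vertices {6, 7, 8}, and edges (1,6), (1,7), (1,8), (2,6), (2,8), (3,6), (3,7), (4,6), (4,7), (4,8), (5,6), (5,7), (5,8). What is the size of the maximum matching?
3 (matching: (1,8), (2,6), (3,7); upper bound min(|L|,|R|) = min(5,3) = 3)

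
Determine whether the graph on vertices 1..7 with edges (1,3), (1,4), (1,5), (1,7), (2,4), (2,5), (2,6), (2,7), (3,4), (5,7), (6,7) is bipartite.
No (odd cycle of length 3: 3 -> 1 -> 4 -> 3)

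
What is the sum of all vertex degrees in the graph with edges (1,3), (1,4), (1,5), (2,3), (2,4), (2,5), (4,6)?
14 (handshake: sum of degrees = 2|E| = 2 x 7 = 14)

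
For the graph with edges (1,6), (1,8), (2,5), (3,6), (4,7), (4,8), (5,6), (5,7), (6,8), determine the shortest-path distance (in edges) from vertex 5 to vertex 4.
2 (path: 5 -> 7 -> 4, 2 edges)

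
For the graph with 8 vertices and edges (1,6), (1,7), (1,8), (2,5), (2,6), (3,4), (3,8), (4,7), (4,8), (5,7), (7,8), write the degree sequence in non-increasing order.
[4, 4, 3, 3, 2, 2, 2, 2] (degrees: deg(1)=3, deg(2)=2, deg(3)=2, deg(4)=3, deg(5)=2, deg(6)=2, deg(7)=4, deg(8)=4)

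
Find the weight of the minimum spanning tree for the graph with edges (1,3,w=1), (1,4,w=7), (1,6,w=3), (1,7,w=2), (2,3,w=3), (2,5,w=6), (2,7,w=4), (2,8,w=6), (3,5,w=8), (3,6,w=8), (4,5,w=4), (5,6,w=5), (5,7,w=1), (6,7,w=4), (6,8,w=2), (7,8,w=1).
14 (MST edges: (1,3,w=1), (1,7,w=2), (2,3,w=3), (4,5,w=4), (5,7,w=1), (6,8,w=2), (7,8,w=1); sum of weights 1 + 2 + 3 + 4 + 1 + 2 + 1 = 14)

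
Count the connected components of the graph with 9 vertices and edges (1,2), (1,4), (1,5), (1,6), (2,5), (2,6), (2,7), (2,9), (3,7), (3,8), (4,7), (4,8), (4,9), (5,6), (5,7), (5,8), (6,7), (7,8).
1 (components: {1, 2, 3, 4, 5, 6, 7, 8, 9})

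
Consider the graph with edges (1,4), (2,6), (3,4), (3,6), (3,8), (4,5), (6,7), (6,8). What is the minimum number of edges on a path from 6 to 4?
2 (path: 6 -> 3 -> 4, 2 edges)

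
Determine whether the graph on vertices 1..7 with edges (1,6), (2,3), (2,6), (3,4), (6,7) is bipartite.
Yes. Partition: {1, 2, 4, 5, 7}, {3, 6}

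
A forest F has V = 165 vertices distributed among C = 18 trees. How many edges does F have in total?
147 (Each of the 18 component trees on V_i vertices has V_i - 1 edges; summing gives V - C = 165 - 18 = 147)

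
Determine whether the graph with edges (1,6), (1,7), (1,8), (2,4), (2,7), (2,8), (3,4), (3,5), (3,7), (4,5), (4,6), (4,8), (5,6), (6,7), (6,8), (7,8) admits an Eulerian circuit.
No (8 vertices have odd degree: {1, 2, 3, 4, 5, 6, 7, 8}; Eulerian circuit requires 0)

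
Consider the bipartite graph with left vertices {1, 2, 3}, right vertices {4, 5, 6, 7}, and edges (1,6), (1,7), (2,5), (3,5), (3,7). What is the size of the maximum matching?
3 (matching: (1,6), (2,5), (3,7); upper bound min(|L|,|R|) = min(3,4) = 3)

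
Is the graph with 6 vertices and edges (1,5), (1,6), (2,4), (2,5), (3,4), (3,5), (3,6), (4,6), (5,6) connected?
Yes (BFS from 1 visits [1, 5, 6, 2, 3, 4] — all 6 vertices reached)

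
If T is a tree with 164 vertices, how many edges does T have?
163 (A tree on V vertices has V - 1 edges, so 164 - 1 = 163)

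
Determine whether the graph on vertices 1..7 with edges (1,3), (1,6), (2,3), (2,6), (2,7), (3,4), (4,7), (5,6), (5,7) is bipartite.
Yes. Partition: {1, 2, 4, 5}, {3, 6, 7}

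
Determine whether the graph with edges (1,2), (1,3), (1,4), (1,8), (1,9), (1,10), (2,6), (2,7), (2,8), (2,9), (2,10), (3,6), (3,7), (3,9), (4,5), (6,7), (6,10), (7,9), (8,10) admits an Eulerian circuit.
No (2 vertices have odd degree: {5, 8}; Eulerian circuit requires 0)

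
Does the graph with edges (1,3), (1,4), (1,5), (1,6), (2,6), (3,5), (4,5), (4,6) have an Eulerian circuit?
No (4 vertices have odd degree: {2, 4, 5, 6}; Eulerian circuit requires 0)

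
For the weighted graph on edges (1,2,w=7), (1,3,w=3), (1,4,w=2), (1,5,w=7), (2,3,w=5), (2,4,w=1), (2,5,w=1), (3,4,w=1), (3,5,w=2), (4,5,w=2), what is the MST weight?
5 (MST edges: (1,4,w=2), (2,4,w=1), (2,5,w=1), (3,4,w=1); sum of weights 2 + 1 + 1 + 1 = 5)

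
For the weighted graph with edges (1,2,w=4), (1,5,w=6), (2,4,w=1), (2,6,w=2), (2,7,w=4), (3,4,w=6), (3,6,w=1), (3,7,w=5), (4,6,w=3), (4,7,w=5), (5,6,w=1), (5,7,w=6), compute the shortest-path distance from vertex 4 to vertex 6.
3 (path: 4 -> 6; weights 3 = 3)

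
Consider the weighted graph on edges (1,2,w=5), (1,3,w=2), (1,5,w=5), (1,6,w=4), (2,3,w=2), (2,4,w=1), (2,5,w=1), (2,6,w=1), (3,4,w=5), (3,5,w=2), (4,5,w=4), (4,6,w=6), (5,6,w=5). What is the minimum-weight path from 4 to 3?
3 (path: 4 -> 2 -> 3; weights 1 + 2 = 3)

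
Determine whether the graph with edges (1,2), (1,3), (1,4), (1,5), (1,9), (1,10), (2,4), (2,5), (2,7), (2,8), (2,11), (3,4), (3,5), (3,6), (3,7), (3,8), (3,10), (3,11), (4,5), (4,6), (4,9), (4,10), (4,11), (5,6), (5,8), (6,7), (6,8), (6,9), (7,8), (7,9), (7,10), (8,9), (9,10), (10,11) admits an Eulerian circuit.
Yes (the graph is connected and all 11 vertices have even degree)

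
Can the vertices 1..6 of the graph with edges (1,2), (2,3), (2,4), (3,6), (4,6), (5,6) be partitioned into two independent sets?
Yes. Partition: {1, 3, 4, 5}, {2, 6}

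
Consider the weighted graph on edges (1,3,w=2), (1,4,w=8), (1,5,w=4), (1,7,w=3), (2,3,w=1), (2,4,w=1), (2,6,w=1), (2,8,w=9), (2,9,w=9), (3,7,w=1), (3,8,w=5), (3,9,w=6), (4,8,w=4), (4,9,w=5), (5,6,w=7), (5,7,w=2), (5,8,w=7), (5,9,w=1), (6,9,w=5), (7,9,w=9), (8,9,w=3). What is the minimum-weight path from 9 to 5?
1 (path: 9 -> 5; weights 1 = 1)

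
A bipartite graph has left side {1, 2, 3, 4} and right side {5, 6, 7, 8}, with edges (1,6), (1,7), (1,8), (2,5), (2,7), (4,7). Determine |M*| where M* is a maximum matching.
3 (matching: (1,8), (2,5), (4,7); upper bound min(|L|,|R|) = min(4,4) = 4)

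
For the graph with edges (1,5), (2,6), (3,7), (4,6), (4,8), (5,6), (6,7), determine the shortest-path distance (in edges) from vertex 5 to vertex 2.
2 (path: 5 -> 6 -> 2, 2 edges)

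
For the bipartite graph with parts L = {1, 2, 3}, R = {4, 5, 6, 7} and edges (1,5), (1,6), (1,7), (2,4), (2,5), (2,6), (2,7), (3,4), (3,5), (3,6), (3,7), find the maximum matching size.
3 (matching: (1,7), (2,6), (3,5); upper bound min(|L|,|R|) = min(3,4) = 3)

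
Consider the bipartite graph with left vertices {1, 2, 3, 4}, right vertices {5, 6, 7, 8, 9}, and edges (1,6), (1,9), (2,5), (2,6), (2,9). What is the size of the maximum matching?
2 (matching: (1,9), (2,6); upper bound min(|L|,|R|) = min(4,5) = 4)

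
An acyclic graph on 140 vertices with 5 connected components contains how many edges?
135 (Each of the 5 component trees on V_i vertices has V_i - 1 edges; summing gives V - C = 140 - 5 = 135)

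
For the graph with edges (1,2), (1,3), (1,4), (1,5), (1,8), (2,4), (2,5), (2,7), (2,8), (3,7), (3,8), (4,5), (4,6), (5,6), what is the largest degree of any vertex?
5 (attained at vertices 1, 2)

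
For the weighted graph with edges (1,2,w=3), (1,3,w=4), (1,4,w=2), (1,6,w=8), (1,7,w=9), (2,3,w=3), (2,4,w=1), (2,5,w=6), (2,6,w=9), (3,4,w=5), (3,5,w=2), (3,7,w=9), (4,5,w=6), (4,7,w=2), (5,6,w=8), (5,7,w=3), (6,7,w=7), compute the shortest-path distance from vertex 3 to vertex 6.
10 (path: 3 -> 5 -> 6; weights 2 + 8 = 10)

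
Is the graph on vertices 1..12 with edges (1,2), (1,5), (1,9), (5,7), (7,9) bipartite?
Yes. Partition: {1, 3, 4, 6, 7, 8, 10, 11, 12}, {2, 5, 9}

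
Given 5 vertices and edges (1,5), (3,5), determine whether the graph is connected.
No, it has 3 components: {1, 3, 5}, {2}, {4}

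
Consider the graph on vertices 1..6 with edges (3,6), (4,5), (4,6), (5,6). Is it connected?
No, it has 3 components: {1}, {2}, {3, 4, 5, 6}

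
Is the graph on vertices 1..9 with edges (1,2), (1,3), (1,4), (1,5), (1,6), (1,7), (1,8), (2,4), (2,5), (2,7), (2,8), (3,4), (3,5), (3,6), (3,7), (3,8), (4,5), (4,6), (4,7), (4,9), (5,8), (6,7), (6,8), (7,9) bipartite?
No (odd cycle of length 3: 2 -> 1 -> 4 -> 2)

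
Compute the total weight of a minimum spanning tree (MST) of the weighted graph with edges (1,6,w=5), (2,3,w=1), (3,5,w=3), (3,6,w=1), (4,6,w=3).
13 (MST edges: (1,6,w=5), (2,3,w=1), (3,5,w=3), (3,6,w=1), (4,6,w=3); sum of weights 5 + 1 + 3 + 1 + 3 = 13)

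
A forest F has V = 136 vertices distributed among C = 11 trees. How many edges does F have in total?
125 (Each of the 11 component trees on V_i vertices has V_i - 1 edges; summing gives V - C = 136 - 11 = 125)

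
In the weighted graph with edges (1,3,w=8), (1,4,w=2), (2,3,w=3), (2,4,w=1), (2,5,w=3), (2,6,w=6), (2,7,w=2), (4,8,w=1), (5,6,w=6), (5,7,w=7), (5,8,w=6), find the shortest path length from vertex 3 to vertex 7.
5 (path: 3 -> 2 -> 7; weights 3 + 2 = 5)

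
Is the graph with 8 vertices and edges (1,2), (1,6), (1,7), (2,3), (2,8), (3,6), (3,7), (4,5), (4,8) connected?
Yes (BFS from 1 visits [1, 2, 6, 7, 3, 8, 4, 5] — all 8 vertices reached)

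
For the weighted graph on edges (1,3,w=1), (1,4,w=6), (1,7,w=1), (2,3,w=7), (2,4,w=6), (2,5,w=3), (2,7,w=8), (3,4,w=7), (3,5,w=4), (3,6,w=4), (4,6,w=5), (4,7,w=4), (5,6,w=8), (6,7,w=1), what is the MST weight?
14 (MST edges: (1,3,w=1), (1,7,w=1), (2,5,w=3), (3,5,w=4), (4,7,w=4), (6,7,w=1); sum of weights 1 + 1 + 3 + 4 + 4 + 1 = 14)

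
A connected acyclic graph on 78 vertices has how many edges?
77 (A tree on V vertices has V - 1 edges, so 78 - 1 = 77)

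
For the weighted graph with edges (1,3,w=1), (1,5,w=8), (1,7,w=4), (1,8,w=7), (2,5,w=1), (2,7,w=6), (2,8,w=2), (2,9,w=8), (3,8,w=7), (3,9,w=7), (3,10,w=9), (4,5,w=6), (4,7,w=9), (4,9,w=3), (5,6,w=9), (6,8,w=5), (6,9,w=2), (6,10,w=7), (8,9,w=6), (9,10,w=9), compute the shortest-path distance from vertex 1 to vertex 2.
9 (path: 1 -> 5 -> 2; weights 8 + 1 = 9)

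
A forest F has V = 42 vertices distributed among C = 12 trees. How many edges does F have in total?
30 (Each of the 12 component trees on V_i vertices has V_i - 1 edges; summing gives V - C = 42 - 12 = 30)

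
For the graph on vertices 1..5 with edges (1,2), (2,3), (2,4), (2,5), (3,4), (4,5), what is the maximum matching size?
2 (matching: (2,3), (4,5); upper bound floor(n/2) = floor(5/2) = 2)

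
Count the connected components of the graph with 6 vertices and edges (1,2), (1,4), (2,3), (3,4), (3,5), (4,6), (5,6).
1 (components: {1, 2, 3, 4, 5, 6})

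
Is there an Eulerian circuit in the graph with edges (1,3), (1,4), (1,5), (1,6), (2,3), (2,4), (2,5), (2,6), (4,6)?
No (2 vertices have odd degree: {4, 6}; Eulerian circuit requires 0)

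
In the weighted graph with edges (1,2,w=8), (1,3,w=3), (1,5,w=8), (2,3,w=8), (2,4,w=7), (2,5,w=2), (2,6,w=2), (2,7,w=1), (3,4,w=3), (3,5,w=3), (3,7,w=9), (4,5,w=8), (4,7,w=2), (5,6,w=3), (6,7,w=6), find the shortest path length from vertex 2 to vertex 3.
5 (path: 2 -> 5 -> 3; weights 2 + 3 = 5)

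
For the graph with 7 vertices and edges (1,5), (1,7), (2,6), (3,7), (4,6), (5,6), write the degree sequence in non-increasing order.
[3, 2, 2, 2, 1, 1, 1] (degrees: deg(1)=2, deg(2)=1, deg(3)=1, deg(4)=1, deg(5)=2, deg(6)=3, deg(7)=2)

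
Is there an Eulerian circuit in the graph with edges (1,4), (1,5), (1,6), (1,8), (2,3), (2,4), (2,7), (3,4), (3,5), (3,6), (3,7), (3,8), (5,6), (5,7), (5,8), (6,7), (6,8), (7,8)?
No (6 vertices have odd degree: {2, 4, 5, 6, 7, 8}; Eulerian circuit requires 0)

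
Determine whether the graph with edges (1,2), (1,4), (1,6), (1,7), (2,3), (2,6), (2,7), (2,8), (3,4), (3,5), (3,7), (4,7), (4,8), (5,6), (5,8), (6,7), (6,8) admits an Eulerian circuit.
No (4 vertices have odd degree: {2, 5, 6, 7}; Eulerian circuit requires 0)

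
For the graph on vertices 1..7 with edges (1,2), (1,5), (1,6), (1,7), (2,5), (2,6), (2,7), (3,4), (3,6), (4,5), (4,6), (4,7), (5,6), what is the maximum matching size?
3 (matching: (1,7), (2,6), (4,5); upper bound floor(n/2) = floor(7/2) = 3)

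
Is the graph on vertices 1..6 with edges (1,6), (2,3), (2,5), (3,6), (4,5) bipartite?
Yes. Partition: {1, 3, 5}, {2, 4, 6}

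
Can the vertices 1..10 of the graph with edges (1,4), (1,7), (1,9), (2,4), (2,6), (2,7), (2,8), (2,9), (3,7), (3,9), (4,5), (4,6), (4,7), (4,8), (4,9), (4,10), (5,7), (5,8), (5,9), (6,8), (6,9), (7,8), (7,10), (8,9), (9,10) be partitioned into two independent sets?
No (odd cycle of length 3: 9 -> 1 -> 4 -> 9)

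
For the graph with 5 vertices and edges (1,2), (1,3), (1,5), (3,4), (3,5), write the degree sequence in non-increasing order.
[3, 3, 2, 1, 1] (degrees: deg(1)=3, deg(2)=1, deg(3)=3, deg(4)=1, deg(5)=2)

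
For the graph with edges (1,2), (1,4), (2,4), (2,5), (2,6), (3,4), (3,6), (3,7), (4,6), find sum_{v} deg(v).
18 (handshake: sum of degrees = 2|E| = 2 x 9 = 18)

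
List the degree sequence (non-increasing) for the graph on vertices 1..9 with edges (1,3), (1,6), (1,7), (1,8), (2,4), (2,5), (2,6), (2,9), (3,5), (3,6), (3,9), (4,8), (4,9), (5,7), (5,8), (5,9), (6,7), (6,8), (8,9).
[5, 5, 5, 5, 4, 4, 4, 3, 3] (degrees: deg(1)=4, deg(2)=4, deg(3)=4, deg(4)=3, deg(5)=5, deg(6)=5, deg(7)=3, deg(8)=5, deg(9)=5)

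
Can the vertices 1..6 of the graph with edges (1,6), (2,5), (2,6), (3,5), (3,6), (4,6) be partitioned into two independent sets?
Yes. Partition: {1, 2, 3, 4}, {5, 6}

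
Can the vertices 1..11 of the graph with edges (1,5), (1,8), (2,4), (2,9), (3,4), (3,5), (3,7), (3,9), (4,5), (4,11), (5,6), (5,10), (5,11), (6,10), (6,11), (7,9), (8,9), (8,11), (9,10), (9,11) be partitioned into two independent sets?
No (odd cycle of length 3: 11 -> 5 -> 6 -> 11)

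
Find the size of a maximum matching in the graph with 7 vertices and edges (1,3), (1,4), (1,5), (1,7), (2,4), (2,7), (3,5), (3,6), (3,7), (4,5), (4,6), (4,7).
3 (matching: (1,7), (3,5), (4,6); upper bound floor(n/2) = floor(7/2) = 3)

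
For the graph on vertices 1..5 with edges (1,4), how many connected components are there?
4 (components: {1, 4}, {2}, {3}, {5})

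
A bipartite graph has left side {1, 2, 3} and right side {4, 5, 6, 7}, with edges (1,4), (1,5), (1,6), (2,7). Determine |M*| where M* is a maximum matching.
2 (matching: (1,6), (2,7); upper bound min(|L|,|R|) = min(3,4) = 3)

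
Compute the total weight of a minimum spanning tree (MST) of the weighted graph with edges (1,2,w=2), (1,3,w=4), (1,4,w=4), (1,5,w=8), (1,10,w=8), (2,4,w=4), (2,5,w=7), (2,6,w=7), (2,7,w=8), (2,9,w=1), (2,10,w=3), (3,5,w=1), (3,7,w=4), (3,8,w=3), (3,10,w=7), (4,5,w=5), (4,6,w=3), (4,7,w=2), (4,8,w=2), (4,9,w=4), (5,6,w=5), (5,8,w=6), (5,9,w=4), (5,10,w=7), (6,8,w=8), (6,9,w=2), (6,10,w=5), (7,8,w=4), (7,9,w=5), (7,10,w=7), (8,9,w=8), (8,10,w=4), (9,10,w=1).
17 (MST edges: (1,2,w=2), (2,9,w=1), (3,5,w=1), (3,8,w=3), (4,6,w=3), (4,7,w=2), (4,8,w=2), (6,9,w=2), (9,10,w=1); sum of weights 2 + 1 + 1 + 3 + 3 + 2 + 2 + 2 + 1 = 17)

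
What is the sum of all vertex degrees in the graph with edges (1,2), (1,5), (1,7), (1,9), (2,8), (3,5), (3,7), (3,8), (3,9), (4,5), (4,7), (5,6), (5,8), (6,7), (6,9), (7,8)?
32 (handshake: sum of degrees = 2|E| = 2 x 16 = 32)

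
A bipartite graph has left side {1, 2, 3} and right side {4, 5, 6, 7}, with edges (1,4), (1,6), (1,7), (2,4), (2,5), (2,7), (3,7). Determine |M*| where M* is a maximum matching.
3 (matching: (1,6), (2,5), (3,7); upper bound min(|L|,|R|) = min(3,4) = 3)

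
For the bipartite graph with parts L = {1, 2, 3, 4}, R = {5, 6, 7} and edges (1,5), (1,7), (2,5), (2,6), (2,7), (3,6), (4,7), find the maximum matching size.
3 (matching: (1,7), (2,5), (3,6); upper bound min(|L|,|R|) = min(4,3) = 3)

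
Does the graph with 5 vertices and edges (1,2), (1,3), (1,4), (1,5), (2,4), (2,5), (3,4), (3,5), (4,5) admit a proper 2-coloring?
No (odd cycle of length 3: 4 -> 1 -> 2 -> 4)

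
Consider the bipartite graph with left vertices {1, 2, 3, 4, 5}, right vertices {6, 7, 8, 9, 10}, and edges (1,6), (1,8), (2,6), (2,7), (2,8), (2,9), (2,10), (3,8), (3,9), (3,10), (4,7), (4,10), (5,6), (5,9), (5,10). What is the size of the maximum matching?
5 (matching: (1,8), (2,10), (3,9), (4,7), (5,6); upper bound min(|L|,|R|) = min(5,5) = 5)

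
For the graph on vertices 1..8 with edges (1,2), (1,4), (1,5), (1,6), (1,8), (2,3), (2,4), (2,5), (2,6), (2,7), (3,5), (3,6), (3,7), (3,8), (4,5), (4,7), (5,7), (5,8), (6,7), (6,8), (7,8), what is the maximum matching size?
4 (matching: (1,6), (2,7), (3,8), (4,5); upper bound floor(n/2) = floor(8/2) = 4)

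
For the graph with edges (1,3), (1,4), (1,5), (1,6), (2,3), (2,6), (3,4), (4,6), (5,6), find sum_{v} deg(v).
18 (handshake: sum of degrees = 2|E| = 2 x 9 = 18)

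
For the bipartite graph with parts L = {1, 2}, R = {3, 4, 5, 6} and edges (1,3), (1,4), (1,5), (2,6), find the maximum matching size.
2 (matching: (1,5), (2,6); upper bound min(|L|,|R|) = min(2,4) = 2)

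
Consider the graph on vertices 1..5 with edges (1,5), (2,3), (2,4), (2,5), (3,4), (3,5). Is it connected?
Yes (BFS from 1 visits [1, 5, 2, 3, 4] — all 5 vertices reached)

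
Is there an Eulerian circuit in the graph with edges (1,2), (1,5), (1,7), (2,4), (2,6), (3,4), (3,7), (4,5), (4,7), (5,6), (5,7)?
No (2 vertices have odd degree: {1, 2}; Eulerian circuit requires 0)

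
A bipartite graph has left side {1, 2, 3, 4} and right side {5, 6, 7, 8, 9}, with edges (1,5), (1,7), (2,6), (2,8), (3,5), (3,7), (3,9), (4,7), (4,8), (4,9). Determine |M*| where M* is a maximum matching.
4 (matching: (1,7), (2,6), (3,9), (4,8); upper bound min(|L|,|R|) = min(4,5) = 4)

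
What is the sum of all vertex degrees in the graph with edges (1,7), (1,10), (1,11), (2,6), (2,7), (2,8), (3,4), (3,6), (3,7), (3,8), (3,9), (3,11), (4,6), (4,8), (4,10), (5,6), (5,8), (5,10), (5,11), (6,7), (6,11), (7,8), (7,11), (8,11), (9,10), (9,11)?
52 (handshake: sum of degrees = 2|E| = 2 x 26 = 52)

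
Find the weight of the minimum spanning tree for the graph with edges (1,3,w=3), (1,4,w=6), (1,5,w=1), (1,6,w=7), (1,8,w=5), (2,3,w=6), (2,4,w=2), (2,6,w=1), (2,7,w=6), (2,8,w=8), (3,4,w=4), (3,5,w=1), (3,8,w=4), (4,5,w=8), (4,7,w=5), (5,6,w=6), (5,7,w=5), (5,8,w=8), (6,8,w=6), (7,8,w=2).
15 (MST edges: (1,5,w=1), (2,4,w=2), (2,6,w=1), (3,4,w=4), (3,5,w=1), (3,8,w=4), (7,8,w=2); sum of weights 1 + 2 + 1 + 4 + 1 + 4 + 2 = 15)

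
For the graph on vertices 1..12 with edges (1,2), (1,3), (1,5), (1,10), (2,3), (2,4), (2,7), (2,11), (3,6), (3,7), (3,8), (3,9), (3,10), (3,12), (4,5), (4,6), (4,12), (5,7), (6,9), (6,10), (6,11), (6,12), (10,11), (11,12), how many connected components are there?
1 (components: {1, 2, 3, 4, 5, 6, 7, 8, 9, 10, 11, 12})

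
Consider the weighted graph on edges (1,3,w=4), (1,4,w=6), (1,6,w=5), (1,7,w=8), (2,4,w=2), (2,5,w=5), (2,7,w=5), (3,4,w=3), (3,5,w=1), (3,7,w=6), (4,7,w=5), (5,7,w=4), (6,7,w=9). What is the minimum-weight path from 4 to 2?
2 (path: 4 -> 2; weights 2 = 2)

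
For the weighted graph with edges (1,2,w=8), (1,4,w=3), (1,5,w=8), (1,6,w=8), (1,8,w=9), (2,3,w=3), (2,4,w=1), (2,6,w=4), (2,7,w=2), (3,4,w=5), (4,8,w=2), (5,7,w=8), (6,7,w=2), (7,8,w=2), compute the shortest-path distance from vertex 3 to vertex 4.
4 (path: 3 -> 2 -> 4; weights 3 + 1 = 4)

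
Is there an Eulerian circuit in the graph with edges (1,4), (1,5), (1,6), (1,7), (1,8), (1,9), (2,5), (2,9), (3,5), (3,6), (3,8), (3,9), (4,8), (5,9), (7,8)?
Yes (the graph is connected and all 9 vertices have even degree)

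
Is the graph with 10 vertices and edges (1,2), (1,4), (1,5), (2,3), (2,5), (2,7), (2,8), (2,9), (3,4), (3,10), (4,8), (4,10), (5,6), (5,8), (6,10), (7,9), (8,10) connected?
Yes (BFS from 1 visits [1, 2, 4, 5, 3, 7, 8, 9, 10, 6] — all 10 vertices reached)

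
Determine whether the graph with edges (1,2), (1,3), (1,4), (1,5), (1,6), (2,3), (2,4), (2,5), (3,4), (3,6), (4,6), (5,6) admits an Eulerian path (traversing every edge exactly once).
Yes (the graph is connected and exactly 2 vertices have odd degree: {1, 5}; any Eulerian path must start and end at those)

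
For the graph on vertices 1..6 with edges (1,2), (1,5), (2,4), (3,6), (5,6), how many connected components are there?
1 (components: {1, 2, 3, 4, 5, 6})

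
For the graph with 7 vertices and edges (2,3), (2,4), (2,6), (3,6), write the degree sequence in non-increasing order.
[3, 2, 2, 1, 0, 0, 0] (degrees: deg(1)=0, deg(2)=3, deg(3)=2, deg(4)=1, deg(5)=0, deg(6)=2, deg(7)=0)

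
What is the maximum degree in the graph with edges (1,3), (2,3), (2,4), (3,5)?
3 (attained at vertex 3)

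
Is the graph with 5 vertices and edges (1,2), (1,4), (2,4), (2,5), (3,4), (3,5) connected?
Yes (BFS from 1 visits [1, 2, 4, 5, 3] — all 5 vertices reached)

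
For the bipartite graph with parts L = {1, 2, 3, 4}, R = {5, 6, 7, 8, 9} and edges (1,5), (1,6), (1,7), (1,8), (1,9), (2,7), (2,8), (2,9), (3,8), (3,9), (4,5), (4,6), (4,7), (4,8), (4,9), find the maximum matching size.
4 (matching: (1,9), (2,7), (3,8), (4,6); upper bound min(|L|,|R|) = min(4,5) = 4)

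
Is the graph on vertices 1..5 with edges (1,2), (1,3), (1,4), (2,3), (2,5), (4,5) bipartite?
No (odd cycle of length 3: 2 -> 1 -> 3 -> 2)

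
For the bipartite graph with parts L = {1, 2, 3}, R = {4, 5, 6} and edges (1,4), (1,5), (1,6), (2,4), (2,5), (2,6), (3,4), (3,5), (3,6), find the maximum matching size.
3 (matching: (1,6), (2,5), (3,4); upper bound min(|L|,|R|) = min(3,3) = 3)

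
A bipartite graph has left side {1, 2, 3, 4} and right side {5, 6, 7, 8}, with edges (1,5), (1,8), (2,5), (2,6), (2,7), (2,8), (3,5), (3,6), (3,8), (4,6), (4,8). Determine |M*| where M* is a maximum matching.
4 (matching: (1,8), (2,7), (3,5), (4,6); upper bound min(|L|,|R|) = min(4,4) = 4)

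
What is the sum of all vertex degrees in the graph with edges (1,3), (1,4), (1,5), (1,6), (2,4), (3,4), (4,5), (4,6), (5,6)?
18 (handshake: sum of degrees = 2|E| = 2 x 9 = 18)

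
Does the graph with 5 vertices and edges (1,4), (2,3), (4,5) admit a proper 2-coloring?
Yes. Partition: {1, 2, 5}, {3, 4}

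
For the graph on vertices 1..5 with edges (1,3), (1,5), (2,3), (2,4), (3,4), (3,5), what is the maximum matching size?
2 (matching: (2,4), (3,5); upper bound floor(n/2) = floor(5/2) = 2)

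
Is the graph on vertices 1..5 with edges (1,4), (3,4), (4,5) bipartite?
Yes. Partition: {1, 2, 3, 5}, {4}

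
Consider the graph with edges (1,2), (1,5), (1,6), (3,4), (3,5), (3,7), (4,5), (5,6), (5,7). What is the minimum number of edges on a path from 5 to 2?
2 (path: 5 -> 1 -> 2, 2 edges)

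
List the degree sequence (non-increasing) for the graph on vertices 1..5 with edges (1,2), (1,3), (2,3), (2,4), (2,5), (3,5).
[4, 3, 2, 2, 1] (degrees: deg(1)=2, deg(2)=4, deg(3)=3, deg(4)=1, deg(5)=2)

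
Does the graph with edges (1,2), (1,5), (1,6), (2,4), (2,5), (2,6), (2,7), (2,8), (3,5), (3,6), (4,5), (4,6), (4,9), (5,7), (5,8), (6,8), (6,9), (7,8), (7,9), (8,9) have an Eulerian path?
Yes (the graph is connected and exactly 2 vertices have odd degree: {1, 8}; any Eulerian path must start and end at those)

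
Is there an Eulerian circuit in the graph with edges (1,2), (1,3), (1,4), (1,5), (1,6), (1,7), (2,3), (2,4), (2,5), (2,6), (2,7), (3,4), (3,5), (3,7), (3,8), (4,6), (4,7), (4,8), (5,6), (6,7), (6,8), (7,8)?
Yes (the graph is connected and all 8 vertices have even degree)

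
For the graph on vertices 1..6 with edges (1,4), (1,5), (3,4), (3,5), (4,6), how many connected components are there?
2 (components: {1, 3, 4, 5, 6}, {2})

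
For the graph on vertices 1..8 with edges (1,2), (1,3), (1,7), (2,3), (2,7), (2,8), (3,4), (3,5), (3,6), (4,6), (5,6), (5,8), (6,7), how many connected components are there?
1 (components: {1, 2, 3, 4, 5, 6, 7, 8})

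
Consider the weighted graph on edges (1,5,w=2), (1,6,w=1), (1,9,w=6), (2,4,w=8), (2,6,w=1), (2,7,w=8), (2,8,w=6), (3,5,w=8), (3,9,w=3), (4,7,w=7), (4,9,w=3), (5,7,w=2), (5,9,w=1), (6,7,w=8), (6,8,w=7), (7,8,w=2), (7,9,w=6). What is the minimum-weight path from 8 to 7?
2 (path: 8 -> 7; weights 2 = 2)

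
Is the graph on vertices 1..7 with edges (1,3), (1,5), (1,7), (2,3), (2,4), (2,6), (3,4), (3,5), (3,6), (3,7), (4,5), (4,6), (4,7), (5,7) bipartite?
No (odd cycle of length 3: 3 -> 1 -> 7 -> 3)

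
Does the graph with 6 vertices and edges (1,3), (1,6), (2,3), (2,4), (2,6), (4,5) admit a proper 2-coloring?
Yes. Partition: {1, 2, 5}, {3, 4, 6}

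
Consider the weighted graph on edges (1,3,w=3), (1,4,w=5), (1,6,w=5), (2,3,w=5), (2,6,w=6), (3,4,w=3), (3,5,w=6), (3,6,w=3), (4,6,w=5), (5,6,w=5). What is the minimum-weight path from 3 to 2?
5 (path: 3 -> 2; weights 5 = 5)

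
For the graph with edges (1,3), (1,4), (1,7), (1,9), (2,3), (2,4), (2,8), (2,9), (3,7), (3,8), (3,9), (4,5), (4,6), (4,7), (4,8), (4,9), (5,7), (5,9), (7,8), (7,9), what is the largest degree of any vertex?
7 (attained at vertex 4)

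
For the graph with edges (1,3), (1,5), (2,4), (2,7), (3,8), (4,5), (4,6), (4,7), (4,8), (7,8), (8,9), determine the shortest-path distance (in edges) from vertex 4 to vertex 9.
2 (path: 4 -> 8 -> 9, 2 edges)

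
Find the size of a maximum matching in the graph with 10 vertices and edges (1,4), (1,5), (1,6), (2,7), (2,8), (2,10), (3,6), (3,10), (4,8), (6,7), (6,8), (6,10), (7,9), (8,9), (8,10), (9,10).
5 (matching: (1,5), (2,10), (3,6), (4,8), (7,9); upper bound floor(n/2) = floor(10/2) = 5)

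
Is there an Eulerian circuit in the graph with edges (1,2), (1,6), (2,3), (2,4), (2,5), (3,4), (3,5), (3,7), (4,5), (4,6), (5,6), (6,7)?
Yes (the graph is connected and all 7 vertices have even degree)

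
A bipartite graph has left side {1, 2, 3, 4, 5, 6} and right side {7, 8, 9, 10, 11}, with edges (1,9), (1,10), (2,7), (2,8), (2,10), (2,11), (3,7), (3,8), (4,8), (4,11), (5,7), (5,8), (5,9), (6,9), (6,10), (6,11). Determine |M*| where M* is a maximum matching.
5 (matching: (1,10), (2,11), (3,8), (5,7), (6,9); upper bound min(|L|,|R|) = min(6,5) = 5)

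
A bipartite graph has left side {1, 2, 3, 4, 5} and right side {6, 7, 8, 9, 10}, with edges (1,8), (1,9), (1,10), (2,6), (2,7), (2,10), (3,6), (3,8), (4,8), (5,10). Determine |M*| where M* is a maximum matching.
5 (matching: (1,9), (2,7), (3,6), (4,8), (5,10); upper bound min(|L|,|R|) = min(5,5) = 5)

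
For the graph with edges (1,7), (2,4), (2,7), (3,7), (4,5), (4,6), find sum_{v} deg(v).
12 (handshake: sum of degrees = 2|E| = 2 x 6 = 12)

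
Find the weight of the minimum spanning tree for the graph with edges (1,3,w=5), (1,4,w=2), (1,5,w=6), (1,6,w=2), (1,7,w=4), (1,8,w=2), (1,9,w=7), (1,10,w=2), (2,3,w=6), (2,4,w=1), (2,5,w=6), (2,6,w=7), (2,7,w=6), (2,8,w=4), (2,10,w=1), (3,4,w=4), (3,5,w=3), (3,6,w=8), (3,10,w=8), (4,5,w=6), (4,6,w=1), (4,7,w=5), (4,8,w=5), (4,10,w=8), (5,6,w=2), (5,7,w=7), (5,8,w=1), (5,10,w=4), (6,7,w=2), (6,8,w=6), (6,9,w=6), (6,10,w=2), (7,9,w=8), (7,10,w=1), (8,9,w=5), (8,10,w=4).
17 (MST edges: (1,6,w=2), (1,8,w=2), (2,4,w=1), (2,10,w=1), (3,5,w=3), (4,6,w=1), (5,8,w=1), (7,10,w=1), (8,9,w=5); sum of weights 2 + 2 + 1 + 1 + 3 + 1 + 1 + 1 + 5 = 17)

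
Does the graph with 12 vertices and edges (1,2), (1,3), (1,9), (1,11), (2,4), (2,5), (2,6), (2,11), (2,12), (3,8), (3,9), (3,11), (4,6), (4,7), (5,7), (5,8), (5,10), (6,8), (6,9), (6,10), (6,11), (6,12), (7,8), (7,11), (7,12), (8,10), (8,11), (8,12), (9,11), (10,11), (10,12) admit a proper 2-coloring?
No (odd cycle of length 3: 11 -> 1 -> 3 -> 11)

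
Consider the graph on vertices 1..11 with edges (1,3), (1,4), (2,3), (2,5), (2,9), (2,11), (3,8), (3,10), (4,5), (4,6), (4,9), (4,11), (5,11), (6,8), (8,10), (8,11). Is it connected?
No, it has 2 components: {1, 2, 3, 4, 5, 6, 8, 9, 10, 11}, {7}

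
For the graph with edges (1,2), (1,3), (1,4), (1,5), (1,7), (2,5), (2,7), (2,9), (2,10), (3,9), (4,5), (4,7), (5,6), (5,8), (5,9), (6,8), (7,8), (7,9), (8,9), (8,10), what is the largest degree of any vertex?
6 (attained at vertex 5)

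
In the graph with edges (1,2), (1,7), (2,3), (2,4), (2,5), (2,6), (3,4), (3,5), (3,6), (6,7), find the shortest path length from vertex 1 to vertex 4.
2 (path: 1 -> 2 -> 4, 2 edges)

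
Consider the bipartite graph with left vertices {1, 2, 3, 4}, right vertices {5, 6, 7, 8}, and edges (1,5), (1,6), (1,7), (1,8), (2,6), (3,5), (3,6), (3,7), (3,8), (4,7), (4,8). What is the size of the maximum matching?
4 (matching: (1,8), (2,6), (3,5), (4,7); upper bound min(|L|,|R|) = min(4,4) = 4)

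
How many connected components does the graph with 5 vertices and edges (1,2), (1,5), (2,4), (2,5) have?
2 (components: {1, 2, 4, 5}, {3})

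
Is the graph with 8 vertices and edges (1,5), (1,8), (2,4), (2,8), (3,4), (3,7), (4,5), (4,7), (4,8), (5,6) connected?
Yes (BFS from 1 visits [1, 5, 8, 4, 6, 2, 3, 7] — all 8 vertices reached)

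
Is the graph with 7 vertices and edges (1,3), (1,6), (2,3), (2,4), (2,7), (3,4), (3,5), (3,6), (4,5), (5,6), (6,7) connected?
Yes (BFS from 1 visits [1, 3, 6, 2, 4, 5, 7] — all 7 vertices reached)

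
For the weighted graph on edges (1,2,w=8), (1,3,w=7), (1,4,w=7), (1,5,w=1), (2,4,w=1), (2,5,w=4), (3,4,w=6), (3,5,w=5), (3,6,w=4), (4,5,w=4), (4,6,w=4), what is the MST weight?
14 (MST edges: (1,5,w=1), (2,4,w=1), (2,5,w=4), (3,6,w=4), (4,6,w=4); sum of weights 1 + 1 + 4 + 4 + 4 = 14)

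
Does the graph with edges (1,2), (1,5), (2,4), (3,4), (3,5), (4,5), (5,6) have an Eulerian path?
Yes (the graph is connected and exactly 2 vertices have odd degree: {4, 6}; any Eulerian path must start and end at those)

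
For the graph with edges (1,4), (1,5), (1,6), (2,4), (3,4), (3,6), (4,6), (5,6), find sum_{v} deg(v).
16 (handshake: sum of degrees = 2|E| = 2 x 8 = 16)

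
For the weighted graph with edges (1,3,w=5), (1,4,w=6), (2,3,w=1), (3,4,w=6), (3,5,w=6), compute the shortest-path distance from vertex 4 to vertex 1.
6 (path: 4 -> 1; weights 6 = 6)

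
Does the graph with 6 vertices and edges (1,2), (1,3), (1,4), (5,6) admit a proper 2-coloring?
Yes. Partition: {1, 5}, {2, 3, 4, 6}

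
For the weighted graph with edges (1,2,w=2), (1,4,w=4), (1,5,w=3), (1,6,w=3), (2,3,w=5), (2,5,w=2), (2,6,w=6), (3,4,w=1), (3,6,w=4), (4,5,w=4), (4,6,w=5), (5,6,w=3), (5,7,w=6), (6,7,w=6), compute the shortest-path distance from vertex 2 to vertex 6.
5 (path: 2 -> 1 -> 6; weights 2 + 3 = 5)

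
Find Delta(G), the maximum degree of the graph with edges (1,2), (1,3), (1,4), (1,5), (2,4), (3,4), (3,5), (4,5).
4 (attained at vertices 1, 4)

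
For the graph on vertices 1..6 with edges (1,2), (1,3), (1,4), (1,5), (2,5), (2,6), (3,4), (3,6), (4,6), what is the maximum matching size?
3 (matching: (1,5), (2,6), (3,4); upper bound floor(n/2) = floor(6/2) = 3)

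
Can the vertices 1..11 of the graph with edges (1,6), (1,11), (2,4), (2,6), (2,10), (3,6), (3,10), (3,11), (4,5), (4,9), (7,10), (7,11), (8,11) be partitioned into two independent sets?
Yes. Partition: {1, 2, 3, 5, 7, 8, 9}, {4, 6, 10, 11}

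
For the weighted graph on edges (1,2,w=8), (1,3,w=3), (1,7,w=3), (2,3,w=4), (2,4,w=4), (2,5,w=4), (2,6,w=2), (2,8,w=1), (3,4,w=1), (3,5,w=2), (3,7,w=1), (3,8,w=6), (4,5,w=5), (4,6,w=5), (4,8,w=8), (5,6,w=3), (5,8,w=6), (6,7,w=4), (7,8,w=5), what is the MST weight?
13 (MST edges: (1,7,w=3), (2,6,w=2), (2,8,w=1), (3,4,w=1), (3,5,w=2), (3,7,w=1), (5,6,w=3); sum of weights 3 + 2 + 1 + 1 + 2 + 1 + 3 = 13)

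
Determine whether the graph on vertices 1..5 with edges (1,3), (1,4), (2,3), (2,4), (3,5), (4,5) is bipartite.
Yes. Partition: {1, 2, 5}, {3, 4}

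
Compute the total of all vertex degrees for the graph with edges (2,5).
2 (handshake: sum of degrees = 2|E| = 2 x 1 = 2)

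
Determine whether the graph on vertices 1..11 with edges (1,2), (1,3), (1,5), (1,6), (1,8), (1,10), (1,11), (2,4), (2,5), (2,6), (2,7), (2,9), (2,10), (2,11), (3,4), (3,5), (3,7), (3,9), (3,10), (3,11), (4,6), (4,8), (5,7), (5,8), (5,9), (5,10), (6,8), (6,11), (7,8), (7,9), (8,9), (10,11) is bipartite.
No (odd cycle of length 3: 5 -> 1 -> 2 -> 5)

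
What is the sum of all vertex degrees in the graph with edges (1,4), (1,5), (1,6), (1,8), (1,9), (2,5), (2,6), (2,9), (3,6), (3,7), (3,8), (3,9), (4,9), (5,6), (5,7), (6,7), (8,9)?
34 (handshake: sum of degrees = 2|E| = 2 x 17 = 34)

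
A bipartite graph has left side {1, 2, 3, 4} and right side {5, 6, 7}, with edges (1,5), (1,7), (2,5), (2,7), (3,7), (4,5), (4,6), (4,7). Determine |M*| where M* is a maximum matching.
3 (matching: (1,7), (2,5), (4,6); upper bound min(|L|,|R|) = min(4,3) = 3)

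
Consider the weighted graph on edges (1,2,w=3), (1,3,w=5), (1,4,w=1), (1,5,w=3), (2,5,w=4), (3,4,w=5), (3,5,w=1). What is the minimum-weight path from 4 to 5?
4 (path: 4 -> 1 -> 5; weights 1 + 3 = 4)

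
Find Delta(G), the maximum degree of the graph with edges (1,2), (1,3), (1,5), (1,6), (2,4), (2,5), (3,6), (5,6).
4 (attained at vertex 1)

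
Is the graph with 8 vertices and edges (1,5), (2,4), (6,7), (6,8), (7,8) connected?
No, it has 4 components: {1, 5}, {2, 4}, {3}, {6, 7, 8}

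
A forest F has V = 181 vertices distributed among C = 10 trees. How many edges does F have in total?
171 (Each of the 10 component trees on V_i vertices has V_i - 1 edges; summing gives V - C = 181 - 10 = 171)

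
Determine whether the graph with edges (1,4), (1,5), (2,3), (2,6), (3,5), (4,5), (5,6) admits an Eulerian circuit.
Yes (the graph is connected and all 6 vertices have even degree)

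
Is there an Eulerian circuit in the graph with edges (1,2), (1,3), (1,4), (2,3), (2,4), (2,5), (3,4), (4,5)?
No (2 vertices have odd degree: {1, 3}; Eulerian circuit requires 0)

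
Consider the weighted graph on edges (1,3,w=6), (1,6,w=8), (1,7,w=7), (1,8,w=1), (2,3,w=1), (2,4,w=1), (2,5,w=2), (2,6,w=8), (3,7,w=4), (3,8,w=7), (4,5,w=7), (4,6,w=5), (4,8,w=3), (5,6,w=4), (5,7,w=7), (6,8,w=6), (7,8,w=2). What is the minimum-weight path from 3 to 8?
5 (path: 3 -> 2 -> 4 -> 8; weights 1 + 1 + 3 = 5)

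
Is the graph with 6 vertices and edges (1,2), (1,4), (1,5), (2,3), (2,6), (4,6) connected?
Yes (BFS from 1 visits [1, 2, 4, 5, 3, 6] — all 6 vertices reached)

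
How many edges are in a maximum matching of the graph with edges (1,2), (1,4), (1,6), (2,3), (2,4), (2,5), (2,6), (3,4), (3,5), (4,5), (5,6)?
3 (matching: (1,6), (2,3), (4,5); upper bound floor(n/2) = floor(6/2) = 3)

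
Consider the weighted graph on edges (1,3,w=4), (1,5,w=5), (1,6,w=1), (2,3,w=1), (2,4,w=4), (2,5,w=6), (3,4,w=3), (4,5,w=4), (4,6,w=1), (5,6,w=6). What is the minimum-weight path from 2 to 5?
6 (path: 2 -> 5; weights 6 = 6)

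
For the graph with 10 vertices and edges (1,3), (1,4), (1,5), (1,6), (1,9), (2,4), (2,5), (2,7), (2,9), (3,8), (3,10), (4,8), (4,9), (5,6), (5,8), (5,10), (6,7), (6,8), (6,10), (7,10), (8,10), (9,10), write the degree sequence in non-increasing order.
[6, 5, 5, 5, 5, 4, 4, 4, 3, 3] (degrees: deg(1)=5, deg(2)=4, deg(3)=3, deg(4)=4, deg(5)=5, deg(6)=5, deg(7)=3, deg(8)=5, deg(9)=4, deg(10)=6)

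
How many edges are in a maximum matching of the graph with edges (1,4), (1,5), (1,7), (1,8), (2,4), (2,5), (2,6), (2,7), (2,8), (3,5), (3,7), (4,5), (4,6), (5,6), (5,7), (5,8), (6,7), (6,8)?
4 (matching: (1,5), (2,8), (3,7), (4,6); upper bound floor(n/2) = floor(8/2) = 4)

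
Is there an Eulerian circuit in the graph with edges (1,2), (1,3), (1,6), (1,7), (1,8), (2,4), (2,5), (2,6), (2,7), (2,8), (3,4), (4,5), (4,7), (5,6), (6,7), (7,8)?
No (4 vertices have odd degree: {1, 5, 7, 8}; Eulerian circuit requires 0)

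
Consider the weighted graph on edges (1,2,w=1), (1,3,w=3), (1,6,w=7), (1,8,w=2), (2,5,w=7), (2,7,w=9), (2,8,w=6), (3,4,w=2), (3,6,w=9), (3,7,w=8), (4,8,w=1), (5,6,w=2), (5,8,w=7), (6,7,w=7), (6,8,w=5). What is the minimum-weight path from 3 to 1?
3 (path: 3 -> 1; weights 3 = 3)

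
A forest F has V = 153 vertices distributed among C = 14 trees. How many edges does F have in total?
139 (Each of the 14 component trees on V_i vertices has V_i - 1 edges; summing gives V - C = 153 - 14 = 139)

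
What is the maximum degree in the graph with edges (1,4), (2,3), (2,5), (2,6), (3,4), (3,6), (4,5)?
3 (attained at vertices 2, 3, 4)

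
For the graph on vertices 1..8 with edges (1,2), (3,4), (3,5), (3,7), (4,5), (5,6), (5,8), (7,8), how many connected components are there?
2 (components: {1, 2}, {3, 4, 5, 6, 7, 8})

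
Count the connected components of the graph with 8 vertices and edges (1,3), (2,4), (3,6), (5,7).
4 (components: {1, 3, 6}, {2, 4}, {5, 7}, {8})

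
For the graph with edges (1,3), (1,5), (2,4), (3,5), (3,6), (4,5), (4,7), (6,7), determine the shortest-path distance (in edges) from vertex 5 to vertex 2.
2 (path: 5 -> 4 -> 2, 2 edges)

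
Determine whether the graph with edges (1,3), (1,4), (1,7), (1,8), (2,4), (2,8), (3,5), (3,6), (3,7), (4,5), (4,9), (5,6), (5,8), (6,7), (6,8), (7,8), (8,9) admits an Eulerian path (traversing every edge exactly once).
Yes — and in fact it has an Eulerian circuit (the graph is connected and all 9 vertices have even degree)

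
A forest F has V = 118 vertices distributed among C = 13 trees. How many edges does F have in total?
105 (Each of the 13 component trees on V_i vertices has V_i - 1 edges; summing gives V - C = 118 - 13 = 105)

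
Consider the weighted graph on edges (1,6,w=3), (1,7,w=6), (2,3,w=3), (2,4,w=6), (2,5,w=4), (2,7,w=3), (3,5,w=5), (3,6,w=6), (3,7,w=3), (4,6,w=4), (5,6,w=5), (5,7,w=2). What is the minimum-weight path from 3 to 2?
3 (path: 3 -> 2; weights 3 = 3)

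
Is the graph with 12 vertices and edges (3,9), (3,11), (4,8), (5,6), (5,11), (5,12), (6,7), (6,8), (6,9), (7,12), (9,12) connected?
No, it has 4 components: {1}, {2}, {3, 4, 5, 6, 7, 8, 9, 11, 12}, {10}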